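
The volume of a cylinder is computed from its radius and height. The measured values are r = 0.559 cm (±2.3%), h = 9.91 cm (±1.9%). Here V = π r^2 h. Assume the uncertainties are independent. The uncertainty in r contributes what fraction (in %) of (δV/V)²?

85.4%

(δV/V)² = (2·δr/r)² + (1·δh/h)²
  r term: (2×0.0230)² = 0.00212
  h term: (1×0.0190)² = 0.000361
Total = 0.00248. Share from r = 0.00212/0.00248 = 0.854.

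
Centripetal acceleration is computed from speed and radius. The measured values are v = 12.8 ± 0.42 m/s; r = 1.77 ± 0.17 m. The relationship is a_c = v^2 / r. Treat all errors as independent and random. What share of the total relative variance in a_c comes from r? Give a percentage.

68.2%

(δa_c/a_c)² = (2·δv/v)² + (-1·δr/r)²
  v term: (2×0.0328)² = 0.00431
  r term: (-1×0.0960)² = 0.00922
Total = 0.0135. Share from r = 0.00922/0.0135 = 0.682.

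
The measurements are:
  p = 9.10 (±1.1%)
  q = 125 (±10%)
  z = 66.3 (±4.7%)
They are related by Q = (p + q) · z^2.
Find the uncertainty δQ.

Let u = p + q = 134. δu = √(δp² + δq²) = √(0.0100 + 156) = 12.5, so δu/u = 0.0932.
Q is then a monomial in u, z:
δQ/Q = √((δu/u)² + (2·δz/z)²) = √(0.00869 + 0.00884) = 0.132
Q = 5.89e+05, so δQ = 0.132 × 5.89e+05 = 78000.

78000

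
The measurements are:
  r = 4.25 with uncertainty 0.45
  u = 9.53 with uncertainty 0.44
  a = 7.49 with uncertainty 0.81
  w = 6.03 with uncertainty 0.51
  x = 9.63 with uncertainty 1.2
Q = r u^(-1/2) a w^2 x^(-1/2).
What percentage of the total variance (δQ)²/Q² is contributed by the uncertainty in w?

(δQ/Q)² = (1·δr/r)² + (−½·δu/u)² + (1·δa/a)² + (2·δw/w)² + (−½·δx/x)²
  r term: (1×0.106)² = 0.0112
  u term: (-0.5×0.0462)² = 0.000533
  a term: (1×0.108)² = 0.0117
  w term: (2×0.0846)² = 0.0286
  x term: (-0.5×0.125)² = 0.00388
Total = 0.0559. Share from w = 0.0286/0.0559 = 0.512.

51.2%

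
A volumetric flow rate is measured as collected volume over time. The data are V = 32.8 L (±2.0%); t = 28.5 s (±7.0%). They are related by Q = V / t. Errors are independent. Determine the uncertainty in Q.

0.0838 L/s

Each factor contributes (exponent × relative error)² to (δQ/Q)²:
  (1·δV/V)² = (1×0.0200)² = 0.000400;  (-1·δt/t)² = (-1×0.0700)² = 0.00490
δQ/Q = √(0.00530) = 0.0728
Q = 1.15 L/s, so δQ = 0.0728 × 1.15 = 0.0838 L/s.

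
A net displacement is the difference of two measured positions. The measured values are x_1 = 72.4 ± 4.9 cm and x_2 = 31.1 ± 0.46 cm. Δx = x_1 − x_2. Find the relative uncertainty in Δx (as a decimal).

0.119

Each term contributes (cᵢ δxᵢ)² to (δΔx)²:
  (δx_1)² = 24.0;  (δx_2)² = 0.212
δΔx = √(24.2) = 4.92 cm
Δx = 41.3 cm, so δΔx/Δx = 4.92/41.3 = 0.119.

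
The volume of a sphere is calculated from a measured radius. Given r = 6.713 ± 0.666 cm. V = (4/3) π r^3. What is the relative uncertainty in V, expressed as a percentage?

29.8%

V ∝ r^3, so δV/V = |3| · δr/r = 3 × 0.0992 = 0.298.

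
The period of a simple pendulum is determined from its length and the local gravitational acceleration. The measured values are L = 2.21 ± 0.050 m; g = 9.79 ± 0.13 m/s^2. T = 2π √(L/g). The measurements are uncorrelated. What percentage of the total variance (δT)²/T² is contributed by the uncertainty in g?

(δT/T)² = (½·δL/L)² + (−½·δg/g)²
  L term: (0.5×0.0226)² = 0.000128
  g term: (-0.5×0.0133)² = 4.41e-05
Total = 0.000172. Share from g = 4.41e-05/0.000172 = 0.256.

25.6%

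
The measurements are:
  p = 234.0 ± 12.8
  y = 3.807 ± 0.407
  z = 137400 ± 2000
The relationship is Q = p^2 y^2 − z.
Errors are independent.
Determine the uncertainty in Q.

1.91e+05

Let w = p^2·y^2 = 793600. δw/w = √((2·δp/p)² + (2·δy/y)²) = √(0.0120 + 0.0457) = 0.240, so δw = 1.91e+05.
Q = w − z: δQ = √(δw² + δz²) = √(3.63e+10 + 4e+06) = 1.91e+05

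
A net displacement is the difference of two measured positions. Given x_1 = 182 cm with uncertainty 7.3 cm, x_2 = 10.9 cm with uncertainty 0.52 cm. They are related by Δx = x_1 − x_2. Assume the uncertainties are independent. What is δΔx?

Δx is a linear combination, so absolute uncertainties add in quadrature:
  (δx_1)² = 53.3;  (δx_2)² = 0.270
δΔx = √(53.6) = 7.32 cm

7.32 cm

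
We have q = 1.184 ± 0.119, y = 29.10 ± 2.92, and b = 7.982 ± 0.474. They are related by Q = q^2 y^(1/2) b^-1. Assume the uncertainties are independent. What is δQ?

0.204

Q is a product of powers, so relative uncertainties combine in quadrature:
  (2·δq/q)² = (2×0.101)² = 0.0404;  (½·δy/y)² = (0.5×0.100)² = 0.00252;  (-1·δb/b)² = (-1×0.0594)² = 0.00353
δQ/Q = √(0.0465) = 0.216
Q = 0.9474, so δQ = 0.216 × 0.9474 = 0.204.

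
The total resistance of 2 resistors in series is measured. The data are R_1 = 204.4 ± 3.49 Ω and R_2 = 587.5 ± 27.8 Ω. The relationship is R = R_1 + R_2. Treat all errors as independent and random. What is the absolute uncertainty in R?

Sums and differences: (δR)² = Σ (cᵢ δxᵢ)².
  (δR_1)² = 12.2;  (δR_2)² = 773
δR = √(785) = 28.0 Ω

28.0 Ω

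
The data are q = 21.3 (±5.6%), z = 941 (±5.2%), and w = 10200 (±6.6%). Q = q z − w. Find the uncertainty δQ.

Let p = q·z = 20000. δp/p = √((1·δq/q)² + (1·δz/z)²) = √(0.00314 + 0.00270) = 0.0764, so δp = 1530.
Q = p − w: δQ = √(δp² + δw²) = √(2.35e+06 + 4.53e+05) = 1670

1670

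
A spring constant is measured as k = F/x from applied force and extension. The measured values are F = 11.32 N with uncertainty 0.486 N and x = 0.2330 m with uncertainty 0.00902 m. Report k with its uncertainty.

48.58 ± 2.81 N/m

Since k is a product/quotient, work with relative uncertainties:
  (1·δF/F)² = (1×0.0429)² = 0.00184;  (-1·δx/x)² = (-1×0.0387)² = 0.00150
δk/k = √(0.00334) = 0.0578
k = 48.58 N/m, so δk = 0.0578 × 48.58 = 2.81 N/m.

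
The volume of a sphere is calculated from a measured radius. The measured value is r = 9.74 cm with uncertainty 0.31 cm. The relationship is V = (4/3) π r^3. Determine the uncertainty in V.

V ∝ r^3, so δV/V = |3| · δr/r = 3 × 0.0318 = 0.0955.
V = 3870 cm^3, so δV = 0.0955 × 3870 = 370 cm^3.

370 cm^3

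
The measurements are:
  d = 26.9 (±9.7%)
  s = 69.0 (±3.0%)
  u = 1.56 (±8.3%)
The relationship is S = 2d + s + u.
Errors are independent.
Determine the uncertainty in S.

Each term contributes (cᵢ δxᵢ)² to (δS)²:
  (2·δd)² = 27.2;  (δs)² = 4.28;  (δu)² = 0.0168
δS = √(31.5) = 5.62

5.62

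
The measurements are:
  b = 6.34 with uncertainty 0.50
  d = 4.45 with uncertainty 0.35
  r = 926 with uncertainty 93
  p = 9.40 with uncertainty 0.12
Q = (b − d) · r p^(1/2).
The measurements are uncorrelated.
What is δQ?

Let u = b − d = 1.89. δu = √(δb² + δd²) = √(0.250 + 0.122) = 0.610, so δu/u = 0.323.
Q is then a monomial in u, r, p:
δQ/Q = √((δu/u)² + (1·δr/r)² + (½·δp/p)²) = √(0.104 + 0.0101 + 4.07e-05) = 0.338
Q = 5370, so δQ = 0.338 × 5370 = 1810.

1810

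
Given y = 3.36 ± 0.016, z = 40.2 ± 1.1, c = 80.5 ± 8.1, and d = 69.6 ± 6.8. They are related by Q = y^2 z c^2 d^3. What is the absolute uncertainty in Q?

Each factor contributes (exponent × relative error)² to (δQ/Q)²:
  (2·δy/y)² = (2×0.00476)² = 9.07e-05;  (1·δz/z)² = (1×0.0274)² = 0.000749;  (2·δc/c)² = (2×0.101)² = 0.0405;  (3·δd/d)² = (3×0.0977)² = 0.0859
δQ/Q = √(0.127) = 0.357
Q = 9.92e+11, so δQ = 0.357 × 9.92e+11 = 3.54e+11.

3.54e+11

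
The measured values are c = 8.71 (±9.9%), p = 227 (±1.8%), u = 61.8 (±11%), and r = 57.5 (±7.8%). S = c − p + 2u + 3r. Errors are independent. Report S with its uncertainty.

77.8 ± 19.6

S is a linear combination, so absolute uncertainties add in quadrature:
  (δc)² = 0.744;  (δp)² = 16.7;  (2·δu)² = 185;  (3·δr)² = 181
δS = √(383) = 19.6
S = 77.8.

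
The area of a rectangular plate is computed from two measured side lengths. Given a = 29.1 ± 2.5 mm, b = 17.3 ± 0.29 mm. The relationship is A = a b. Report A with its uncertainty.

For a monomial A ∝ a, b, fractional errors add in quadrature:
  (1·δa/a)² = (1×0.0859)² = 0.00738;  (1·δb/b)² = (1×0.0168)² = 0.000281
δA/A = √(0.00766) = 0.0875
A = 503 mm^2, so δA = 0.0875 × 503 = 44.1 mm^2.

503 ± 44.1 mm^2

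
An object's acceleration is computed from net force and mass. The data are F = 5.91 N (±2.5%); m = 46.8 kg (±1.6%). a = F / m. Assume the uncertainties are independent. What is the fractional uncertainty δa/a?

a is a product of powers, so relative uncertainties combine in quadrature:
  (1·δF/F)² = (1×0.0250)² = 0.000625;  (-1·δm/m)² = (-1×0.0160)² = 0.000256
δa/a = √(0.000881) = 0.0297

0.0297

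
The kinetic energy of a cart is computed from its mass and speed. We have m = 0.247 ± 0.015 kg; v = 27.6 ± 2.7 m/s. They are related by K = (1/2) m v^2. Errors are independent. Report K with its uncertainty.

For a monomial K ∝ m, v^2, fractional errors add in quadrature:
  (1·δm/m)² = (1×0.0607)² = 0.00369;  (2·δv/v)² = (2×0.0978)² = 0.0383
δK/K = √(0.0420) = 0.205
K = 94.1 J, so δK = 0.205 × 94.1 = 19.3 J.

94.1 ± 19.3 J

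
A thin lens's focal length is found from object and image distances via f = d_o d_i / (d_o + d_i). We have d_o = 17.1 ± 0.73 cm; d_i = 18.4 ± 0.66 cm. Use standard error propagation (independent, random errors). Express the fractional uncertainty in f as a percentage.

2.81%

∂f/∂d_o = (d_i/(d_o+d_i))² = 0.269;  ∂f/∂d_i = (d_o/(d_o+d_i))² = 0.232
δf = √((∂f/∂d_o · δd_o)² + (∂f/∂d_i · δd_i)²) = √(0.0385 + 0.0235) = 0.249 cm
f = 8.86 cm, so δf/f = 0.249/8.86 = 0.0281.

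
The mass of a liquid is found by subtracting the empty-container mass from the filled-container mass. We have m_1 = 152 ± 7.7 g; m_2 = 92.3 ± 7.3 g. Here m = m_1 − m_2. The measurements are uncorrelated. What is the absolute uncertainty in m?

10.6 g

Absolute uncertainties add in quadrature for a linear combination:
  (δm_1)² = 59.3;  (δm_2)² = 53.3
δm = √(113) = 10.6 g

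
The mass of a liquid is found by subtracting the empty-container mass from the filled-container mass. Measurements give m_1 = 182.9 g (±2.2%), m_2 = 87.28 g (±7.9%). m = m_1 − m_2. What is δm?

7.98 g

Absolute uncertainties add in quadrature for a linear combination:
  (δm_1)² = 16.2;  (δm_2)² = 47.5
δm = √(63.7) = 7.98 g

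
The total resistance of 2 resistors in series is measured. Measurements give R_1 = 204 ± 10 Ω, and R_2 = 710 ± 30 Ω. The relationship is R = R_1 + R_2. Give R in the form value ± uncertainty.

914 ± 31.6 Ω

Absolute uncertainties add in quadrature for a linear combination:
  (δR_1)² = 100;  (δR_2)² = 900
δR = √(1000) = 31.6 Ω
R = 914 Ω.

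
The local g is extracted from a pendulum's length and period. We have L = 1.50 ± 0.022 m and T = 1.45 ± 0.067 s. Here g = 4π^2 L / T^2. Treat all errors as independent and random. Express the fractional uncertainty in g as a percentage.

Products/powers → add relative errors in quadrature, weighted by exponent:
  (1·δL/L)² = (1×0.0147)² = 0.000215;  (-2·δT/T)² = (-2×0.0462)² = 0.00854
δg/g = √(0.00876) = 0.0936

9.36%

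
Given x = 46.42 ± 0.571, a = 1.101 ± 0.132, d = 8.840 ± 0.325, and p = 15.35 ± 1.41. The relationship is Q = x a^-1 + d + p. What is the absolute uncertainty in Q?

5.28

Let w = x·a^-1 = 42.16. δw/w = √((1·δx/x)² + (-1·δa/a)²) = √(0.000151 + 0.0144) = 0.121, so δw = 5.08.
Q = w + d + p: δQ = √(δw² + δd² + δp²) = √(25.8 + 0.106 + 1.99) = 5.28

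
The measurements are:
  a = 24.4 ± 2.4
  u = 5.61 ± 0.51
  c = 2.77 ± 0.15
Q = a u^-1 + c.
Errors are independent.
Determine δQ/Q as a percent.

Let p = a·u^-1 = 4.35. δp/p = √((1·δa/a)² + (-1·δu/u)²) = √(0.00967 + 0.00826) = 0.134, so δp = 0.583.
Q = p + c: δQ = √(δp² + δc²) = √(0.339 + 0.0225) = 0.602
Q = 7.12, so δQ/Q = 0.602/7.12 = 0.0845.

8.45%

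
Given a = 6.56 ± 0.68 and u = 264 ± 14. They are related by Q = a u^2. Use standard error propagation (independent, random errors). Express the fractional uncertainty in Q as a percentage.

14.8%

Since Q is a product/quotient, work with relative uncertainties:
  (1·δa/a)² = (1×0.104)² = 0.0107;  (2·δu/u)² = (2×0.0530)² = 0.0112
δQ/Q = √(0.0220) = 0.148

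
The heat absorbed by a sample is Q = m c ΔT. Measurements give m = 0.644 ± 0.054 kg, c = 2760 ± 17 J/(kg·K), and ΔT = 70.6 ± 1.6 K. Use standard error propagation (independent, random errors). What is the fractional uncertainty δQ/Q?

0.0871

For a monomial Q ∝ m, c, ΔT, fractional errors add in quadrature:
  (1·δm/m)² = (1×0.0839)² = 0.00703;  (1·δc/c)² = (1×0.00616)² = 3.79e-05;  (1·δΔT/ΔT)² = (1×0.0227)² = 0.000514
δQ/Q = √(0.00758) = 0.0871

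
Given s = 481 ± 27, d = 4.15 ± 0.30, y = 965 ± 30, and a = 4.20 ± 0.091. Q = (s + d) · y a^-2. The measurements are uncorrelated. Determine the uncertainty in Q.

Let u = s + d = 485. δu = √(δs² + δd²) = √(729 + 0.0900) = 27.0, so δu/u = 0.0557.
Q is then a monomial in u, y, a:
δQ/Q = √((δu/u)² + (1·δy/y)² + (-2·δa/a)²) = √(0.00310 + 0.000966 + 0.00188) = 0.0771
Q = 26500, so δQ = 0.0771 × 26500 = 2050.

2050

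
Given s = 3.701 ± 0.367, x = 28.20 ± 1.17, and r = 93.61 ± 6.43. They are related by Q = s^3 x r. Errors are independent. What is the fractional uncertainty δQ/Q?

0.308

For a monomial Q ∝ s^3, x, r, fractional errors add in quadrature:
  (3·δs/s)² = (3×0.0992)² = 0.0885;  (1·δx/x)² = (1×0.0415)² = 0.00172;  (1·δr/r)² = (1×0.0687)² = 0.00472
δQ/Q = √(0.0949) = 0.308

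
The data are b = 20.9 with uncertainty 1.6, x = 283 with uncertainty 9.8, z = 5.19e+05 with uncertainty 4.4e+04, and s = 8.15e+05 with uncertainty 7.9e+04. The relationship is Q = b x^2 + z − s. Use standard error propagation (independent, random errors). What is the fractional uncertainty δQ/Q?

Let p = b·x^2 = 1.67e+06. δp/p = √((1·δb/b)² + (2·δx/x)²) = √(0.00586 + 0.00480) = 0.103, so δp = 1.73e+05.
Q = p + z − s: δQ = √(δp² + δz² + δs²) = √(2.99e+10 + 1.94e+09 + 6.24e+09) = 1.95e+05
Q = 1.38e+06, so δQ/Q = 1.95e+05/1.38e+06 = 0.142.

0.142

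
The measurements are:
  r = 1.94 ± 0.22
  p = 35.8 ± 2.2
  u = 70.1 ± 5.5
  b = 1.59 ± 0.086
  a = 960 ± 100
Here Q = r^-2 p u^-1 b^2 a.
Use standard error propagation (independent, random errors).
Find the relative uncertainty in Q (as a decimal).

0.290

Q is a product of powers, so relative uncertainties combine in quadrature:
  (-2·δr/r)² = (-2×0.113)² = 0.0514;  (1·δp/p)² = (1×0.0615)² = 0.00378;  (-1·δu/u)² = (-1×0.0785)² = 0.00616;  (2·δb/b)² = (2×0.0541)² = 0.0117;  (1·δa/a)² = (1×0.104)² = 0.0109
δQ/Q = √(0.0839) = 0.290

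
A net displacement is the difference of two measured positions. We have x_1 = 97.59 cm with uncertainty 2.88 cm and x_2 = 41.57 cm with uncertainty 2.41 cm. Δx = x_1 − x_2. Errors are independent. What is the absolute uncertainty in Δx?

Absolute uncertainties add in quadrature for a linear combination:
  (δx_1)² = 8.29;  (δx_2)² = 5.81
δΔx = √(14.1) = 3.76 cm

3.76 cm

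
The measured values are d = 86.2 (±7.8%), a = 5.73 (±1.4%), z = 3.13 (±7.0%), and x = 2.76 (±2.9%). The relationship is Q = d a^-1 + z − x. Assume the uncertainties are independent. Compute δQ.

Let p = d·a^-1 = 15.0. δp/p = √((1·δd/d)² + (-1·δa/a)²) = √(0.00608 + 0.000196) = 0.0792, so δp = 1.19.
Q = p + z − x: δQ = √(δp² + δz² + δx²) = √(1.42 + 0.0480 + 0.00641) = 1.21

1.21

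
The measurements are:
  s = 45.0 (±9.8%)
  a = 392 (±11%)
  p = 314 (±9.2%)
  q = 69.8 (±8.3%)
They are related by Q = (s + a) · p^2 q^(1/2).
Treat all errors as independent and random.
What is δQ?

Let u = s + a = 437. δu = √(δs² + δa²) = √(19.4 + 1860) = 43.3, so δu/u = 0.0992.
Q is then a monomial in u, p, q:
δQ/Q = √((δu/u)² + (2·δp/p)² + (½·δq/q)²) = √(0.00984 + 0.0339 + 0.00172) = 0.213
Q = 3.6e+08, so δQ = 0.213 × 3.6e+08 = 7.67e+07.

7.67e+07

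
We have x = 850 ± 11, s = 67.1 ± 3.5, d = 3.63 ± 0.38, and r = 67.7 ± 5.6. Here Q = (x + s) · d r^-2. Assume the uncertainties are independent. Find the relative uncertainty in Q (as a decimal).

0.196

Let u = x + s = 917. δu = √(δx² + δs²) = √(121 + 12.2) = 11.5, so δu/u = 0.0126.
Q is then a monomial in u, d, r:
δQ/Q = √((δu/u)² + (1·δd/d)² + (-2·δr/r)²) = √(0.000158 + 0.0110 + 0.0274) = 0.196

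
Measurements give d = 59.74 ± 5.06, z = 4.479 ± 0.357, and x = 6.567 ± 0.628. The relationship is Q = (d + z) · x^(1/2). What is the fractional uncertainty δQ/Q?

Let u = d + z = 64.22. δu = √(δd² + δz²) = √(25.6 + 0.127) = 5.07, so δu/u = 0.0790.
Q is then a monomial in u, x:
δQ/Q = √((δu/u)² + (½·δx/x)²) = √(0.00624 + 0.00229) = 0.0923

0.0923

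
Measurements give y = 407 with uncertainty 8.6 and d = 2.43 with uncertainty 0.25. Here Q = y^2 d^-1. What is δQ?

7580

Each factor contributes (exponent × relative error)² to (δQ/Q)²:
  (2·δy/y)² = (2×0.0211)² = 0.00179;  (-1·δd/d)² = (-1×0.103)² = 0.0106
δQ/Q = √(0.0124) = 0.111
Q = 68200, so δQ = 0.111 × 68200 = 7580.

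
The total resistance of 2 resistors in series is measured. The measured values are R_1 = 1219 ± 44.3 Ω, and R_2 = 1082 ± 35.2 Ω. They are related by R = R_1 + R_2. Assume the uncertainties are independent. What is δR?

For a sum/difference, combine absolute errors in quadrature:
  (δR_1)² = 1960;  (δR_2)² = 1240
δR = √(3200) = 56.6 Ω

56.6 Ω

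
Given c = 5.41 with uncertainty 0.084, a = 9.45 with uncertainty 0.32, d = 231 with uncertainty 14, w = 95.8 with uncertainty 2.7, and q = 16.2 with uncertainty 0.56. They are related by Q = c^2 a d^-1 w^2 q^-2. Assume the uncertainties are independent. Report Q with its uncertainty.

41.9 ± 4.91

Q is a product of powers, so relative uncertainties combine in quadrature:
  (2·δc/c)² = (2×0.0155)² = 0.000964;  (1·δa/a)² = (1×0.0339)² = 0.00115;  (-1·δd/d)² = (-1×0.0606)² = 0.00367;  (2·δw/w)² = (2×0.0282)² = 0.00318;  (-2·δq/q)² = (-2×0.0346)² = 0.00478
δQ/Q = √(0.0137) = 0.117
Q = 41.9, so δQ = 0.117 × 41.9 = 4.91.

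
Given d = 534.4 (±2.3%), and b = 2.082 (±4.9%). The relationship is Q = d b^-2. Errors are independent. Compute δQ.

12.4

Products/powers → add relative errors in quadrature, weighted by exponent:
  (1·δd/d)² = (1×0.0230)² = 0.000529;  (-2·δb/b)² = (-2×0.0490)² = 0.00960
δQ/Q = √(0.0101) = 0.101
Q = 123.3, so δQ = 0.101 × 123.3 = 12.4.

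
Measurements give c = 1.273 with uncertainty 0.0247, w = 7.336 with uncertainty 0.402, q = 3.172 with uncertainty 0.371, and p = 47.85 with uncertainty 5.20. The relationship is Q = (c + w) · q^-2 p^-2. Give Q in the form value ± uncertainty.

Let u = c + w = 8.609. δu = √(δc² + δw²) = √(0.000610 + 0.162) = 0.403, so δu/u = 0.0468.
Q is then a monomial in u, q, p:
δQ/Q = √((δu/u)² + (-2·δq/q)² + (-2·δp/p)²) = √(0.00219 + 0.0547 + 0.0472) = 0.323
Q = 0.0003737, so δQ = 0.323 × 0.0003737 = 0.000121.

0.0003737 ± 0.000121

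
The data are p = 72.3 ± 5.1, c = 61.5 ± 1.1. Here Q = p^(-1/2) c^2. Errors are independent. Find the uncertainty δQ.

For a monomial Q ∝ p^(-1/2), c^2, fractional errors add in quadrature:
  (−½·δp/p)² = (-0.5×0.0705)² = 0.00124;  (2·δc/c)² = (2×0.0179)² = 0.00128
δQ/Q = √(0.00252) = 0.0502
Q = 445, so δQ = 0.0502 × 445 = 22.3.

22.3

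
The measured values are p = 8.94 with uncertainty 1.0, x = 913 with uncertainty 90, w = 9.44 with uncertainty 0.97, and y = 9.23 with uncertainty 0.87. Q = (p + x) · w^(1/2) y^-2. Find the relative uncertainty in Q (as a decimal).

0.218

Let u = p + x = 922. δu = √(δp² + δx²) = √(1.00 + 8100) = 90.0, so δu/u = 0.0976.
Q is then a monomial in u, w, y:
δQ/Q = √((δu/u)² + (½·δw/w)² + (-2·δy/y)²) = √(0.00953 + 0.00264 + 0.0355) = 0.218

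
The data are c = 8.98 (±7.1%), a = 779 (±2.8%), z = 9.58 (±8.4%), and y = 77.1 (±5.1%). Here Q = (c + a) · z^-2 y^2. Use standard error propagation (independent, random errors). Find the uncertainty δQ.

Let u = c + a = 788. δu = √(δc² + δa²) = √(0.407 + 476) = 21.8, so δu/u = 0.0277.
Q is then a monomial in u, z, y:
δQ/Q = √((δu/u)² + (-2·δz/z)² + (2·δy/y)²) = √(0.000767 + 0.0282 + 0.0104) = 0.198
Q = 51000, so δQ = 0.198 × 51000 = 10100.

10100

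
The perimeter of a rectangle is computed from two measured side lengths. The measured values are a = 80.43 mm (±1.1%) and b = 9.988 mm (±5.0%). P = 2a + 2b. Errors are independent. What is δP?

Absolute uncertainties add in quadrature for a linear combination:
  (2·δa)² = 3.13;  (2·δb)² = 0.998
δP = √(4.13) = 2.03 mm

2.03 mm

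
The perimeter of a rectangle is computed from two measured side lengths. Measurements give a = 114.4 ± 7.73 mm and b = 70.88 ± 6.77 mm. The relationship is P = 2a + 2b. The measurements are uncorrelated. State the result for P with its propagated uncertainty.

P is a linear combination, so absolute uncertainties add in quadrature:
  (2·δa)² = 239;  (2·δb)² = 183
δP = √(422) = 20.6 mm
P = 370.6 mm.

370.6 ± 20.6 mm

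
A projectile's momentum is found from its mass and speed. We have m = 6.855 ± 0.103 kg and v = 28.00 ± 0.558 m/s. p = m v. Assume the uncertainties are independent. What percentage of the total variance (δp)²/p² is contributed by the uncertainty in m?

(δp/p)² = (1·δm/m)² + (1·δv/v)²
  m term: (1×0.0150)² = 0.000226
  v term: (1×0.0199)² = 0.000397
Total = 0.000623. Share from m = 0.000226/0.000623 = 0.362.

36.2%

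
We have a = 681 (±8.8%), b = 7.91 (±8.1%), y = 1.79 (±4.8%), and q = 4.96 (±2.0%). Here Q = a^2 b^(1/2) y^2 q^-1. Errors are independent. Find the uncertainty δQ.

1.73e+05

Relative error in a monomial: (δQ/Q)² = Σ (nᵢ · δxᵢ/xᵢ)².
  (2·δa/a)² = (2×0.0880)² = 0.0310;  (½·δb/b)² = (0.5×0.0810)² = 0.00164;  (2·δy/y)² = (2×0.0480)² = 0.00922;  (-1·δq/q)² = (-1×0.0200)² = 0.000400
δQ/Q = √(0.0422) = 0.206
Q = 8.43e+05, so δQ = 0.206 × 8.43e+05 = 1.73e+05.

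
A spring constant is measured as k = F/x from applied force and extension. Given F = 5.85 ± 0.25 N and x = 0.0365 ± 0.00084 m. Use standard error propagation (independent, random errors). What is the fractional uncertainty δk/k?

0.0485

Relative error in a monomial: (δk/k)² = Σ (nᵢ · δxᵢ/xᵢ)².
  (1·δF/F)² = (1×0.0427)² = 0.00183;  (-1·δx/x)² = (-1×0.0230)² = 0.000530
δk/k = √(0.00236) = 0.0485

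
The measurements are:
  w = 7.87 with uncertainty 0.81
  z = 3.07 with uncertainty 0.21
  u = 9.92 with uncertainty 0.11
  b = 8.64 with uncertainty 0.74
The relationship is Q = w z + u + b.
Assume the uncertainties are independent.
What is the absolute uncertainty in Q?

3.08

Let p = w·z = 24.2. δp/p = √((1·δw/w)² + (1·δz/z)²) = √(0.0106 + 0.00468) = 0.124, so δp = 2.99.
Q = p + u + b: δQ = √(δp² + δu² + δb²) = √(8.92 + 0.0121 + 0.548) = 3.08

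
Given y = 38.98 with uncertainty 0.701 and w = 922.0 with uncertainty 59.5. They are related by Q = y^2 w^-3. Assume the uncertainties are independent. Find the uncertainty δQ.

For a monomial Q ∝ y^2, w^-3, fractional errors add in quadrature:
  (2·δy/y)² = (2×0.0180)² = 0.00129;  (-3·δw/w)² = (-3×0.0645)² = 0.0375
δQ/Q = √(0.0388) = 0.197
Q = 1.939e-06, so δQ = 0.197 × 1.939e-06 = 3.82e-07.

3.82e-07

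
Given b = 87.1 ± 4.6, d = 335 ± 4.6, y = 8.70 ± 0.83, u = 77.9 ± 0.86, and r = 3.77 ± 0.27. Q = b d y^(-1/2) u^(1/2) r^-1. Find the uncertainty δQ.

2360

Products/powers → add relative errors in quadrature, weighted by exponent:
  (1·δb/b)² = (1×0.0528)² = 0.00279;  (1·δd/d)² = (1×0.0137)² = 0.000189;  (−½·δy/y)² = (-0.5×0.0954)² = 0.00228;  (½·δu/u)² = (0.5×0.0110)² = 3.05e-05;  (-1·δr/r)² = (-1×0.0716)² = 0.00513
δQ/Q = √(0.0104) = 0.102
Q = 23200, so δQ = 0.102 × 23200 = 2360.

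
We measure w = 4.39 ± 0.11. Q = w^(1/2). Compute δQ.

Q ∝ w^(1/2), so δQ/Q = |½| · δw/w = 0.5 × 0.0251 = 0.0125.
Q = 2.10, so δQ = 0.0125 × 2.10 = 0.0263.

0.0263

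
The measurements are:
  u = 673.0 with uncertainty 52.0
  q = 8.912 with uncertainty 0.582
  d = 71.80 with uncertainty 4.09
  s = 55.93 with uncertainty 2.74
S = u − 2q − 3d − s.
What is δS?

Absolute uncertainties add in quadrature for a linear combination:
  (δu)² = 2700;  (2·δq)² = 1.35;  (3·δd)² = 151;  (δs)² = 7.51
δS = √(2860) = 53.5

53.5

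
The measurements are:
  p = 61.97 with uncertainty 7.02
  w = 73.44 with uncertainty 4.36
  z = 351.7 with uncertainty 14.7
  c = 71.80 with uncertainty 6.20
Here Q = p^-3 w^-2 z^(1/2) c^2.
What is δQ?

Products/powers → add relative errors in quadrature, weighted by exponent:
  (-3·δp/p)² = (-3×0.113)² = 0.115;  (-2·δw/w)² = (-2×0.0594)² = 0.0141;  (½·δz/z)² = (0.5×0.0418)² = 0.000437;  (2·δc/c)² = (2×0.0864)² = 0.0298
δQ/Q = √(0.160) = 0.400
Q = 7.532e-05, so δQ = 0.400 × 7.532e-05 = 3.01e-05.

3.01e-05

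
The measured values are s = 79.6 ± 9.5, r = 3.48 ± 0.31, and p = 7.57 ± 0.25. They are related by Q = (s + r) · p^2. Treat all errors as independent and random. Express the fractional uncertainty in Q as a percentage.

Let u = s + r = 83.1. δu = √(δs² + δr²) = √(90.2 + 0.0961) = 9.51, so δu/u = 0.114.
Q is then a monomial in u, p:
δQ/Q = √((δu/u)² + (2·δp/p)²) = √(0.0131 + 0.00436) = 0.132

13.2%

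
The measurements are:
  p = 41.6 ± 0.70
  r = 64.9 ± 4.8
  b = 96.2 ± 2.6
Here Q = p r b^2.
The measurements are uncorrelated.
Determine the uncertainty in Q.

For a monomial Q ∝ p, r, b^2, fractional errors add in quadrature:
  (1·δp/p)² = (1×0.0168)² = 0.000283;  (1·δr/r)² = (1×0.0740)² = 0.00547;  (2·δb/b)² = (2×0.0270)² = 0.00292
δQ/Q = √(0.00868) = 0.0931
Q = 2.5e+07, so δQ = 0.0931 × 2.5e+07 = 2.33e+06.

2.33e+06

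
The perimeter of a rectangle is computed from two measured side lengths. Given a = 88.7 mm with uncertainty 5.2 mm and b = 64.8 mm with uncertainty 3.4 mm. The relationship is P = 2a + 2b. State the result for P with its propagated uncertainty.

P is a linear combination, so absolute uncertainties add in quadrature:
  (2·δa)² = 108;  (2·δb)² = 46.2
δP = √(154) = 12.4 mm
P = 307 mm.

307 ± 12.4 mm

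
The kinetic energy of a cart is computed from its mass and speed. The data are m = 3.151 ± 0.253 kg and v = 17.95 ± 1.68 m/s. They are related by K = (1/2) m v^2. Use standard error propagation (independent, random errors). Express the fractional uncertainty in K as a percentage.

For a monomial K ∝ m, v^2, fractional errors add in quadrature:
  (1·δm/m)² = (1×0.0803)² = 0.00645;  (2·δv/v)² = (2×0.0936)² = 0.0350
δK/K = √(0.0415) = 0.204

20.4%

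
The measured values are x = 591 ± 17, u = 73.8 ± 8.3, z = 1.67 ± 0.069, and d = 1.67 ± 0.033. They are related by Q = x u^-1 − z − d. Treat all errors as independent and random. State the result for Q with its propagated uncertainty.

Let p = x·u^-1 = 8.01. δp/p = √((1·δx/x)² + (-1·δu/u)²) = √(0.000827 + 0.0126) = 0.116, so δp = 0.930.
Q = p − z − d: δQ = √(δp² + δz² + δd²) = √(0.864 + 0.00476 + 0.00109) = 0.933
Q = 4.67.

4.67 ± 0.933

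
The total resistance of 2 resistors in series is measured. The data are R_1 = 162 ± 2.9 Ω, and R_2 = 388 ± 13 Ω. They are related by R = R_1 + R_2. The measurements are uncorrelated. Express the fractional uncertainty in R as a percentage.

2.42%

Absolute uncertainties add in quadrature for a linear combination:
  (δR_1)² = 8.41;  (δR_2)² = 169
δR = √(177) = 13.3 Ω
R = 550 Ω, so δR/R = 13.3/550 = 0.0242.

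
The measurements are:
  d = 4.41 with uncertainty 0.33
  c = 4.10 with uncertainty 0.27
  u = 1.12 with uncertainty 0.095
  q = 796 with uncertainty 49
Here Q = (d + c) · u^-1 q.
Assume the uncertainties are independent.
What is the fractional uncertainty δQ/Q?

Let w = d + c = 8.51. δw = √(δd² + δc²) = √(0.109 + 0.0729) = 0.426, so δw/w = 0.0501.
Q is then a monomial in w, u, q:
δQ/Q = √((δw/w)² + (-1·δu/u)² + (1·δq/q)²) = √(0.00251 + 0.00719 + 0.00379) = 0.116

0.116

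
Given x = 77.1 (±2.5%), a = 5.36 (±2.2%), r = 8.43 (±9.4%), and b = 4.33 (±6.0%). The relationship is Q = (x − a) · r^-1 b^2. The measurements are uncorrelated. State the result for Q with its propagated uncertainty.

160 ± 24.7

Let u = x − a = 71.7. δu = √(δx² + δa²) = √(3.72 + 0.0139) = 1.93, so δu/u = 0.0269.
Q is then a monomial in u, r, b:
δQ/Q = √((δu/u)² + (-1·δr/r)² + (2·δb/b)²) = √(0.000725 + 0.00884 + 0.0144) = 0.155
Q = 160, so δQ = 0.155 × 160 = 24.7.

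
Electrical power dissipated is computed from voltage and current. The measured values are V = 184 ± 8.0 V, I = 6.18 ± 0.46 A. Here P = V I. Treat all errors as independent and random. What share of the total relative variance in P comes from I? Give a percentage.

74.6%

(δP/P)² = (1·δV/V)² + (1·δI/I)²
  V term: (1×0.0435)² = 0.00189
  I term: (1×0.0744)² = 0.00554
Total = 0.00743. Share from I = 0.00554/0.00743 = 0.746.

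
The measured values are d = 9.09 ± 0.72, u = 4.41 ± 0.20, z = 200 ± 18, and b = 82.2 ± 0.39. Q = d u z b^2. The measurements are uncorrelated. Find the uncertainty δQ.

6.96e+06

Since Q is a product/quotient, work with relative uncertainties:
  (1·δd/d)² = (1×0.0792)² = 0.00627;  (1·δu/u)² = (1×0.0454)² = 0.00206;  (1·δz/z)² = (1×0.0900)² = 0.00810;  (2·δb/b)² = (2×0.00474)² = 9e-05
δQ/Q = √(0.0165) = 0.129
Q = 5.42e+07, so δQ = 0.129 × 5.42e+07 = 6.96e+06.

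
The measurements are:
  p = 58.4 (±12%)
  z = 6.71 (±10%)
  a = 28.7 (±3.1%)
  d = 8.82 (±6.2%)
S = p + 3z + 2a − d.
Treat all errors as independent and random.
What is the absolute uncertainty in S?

7.53

Sums and differences: (δS)² = Σ (cᵢ δxᵢ)².
  (δp)² = 49.1;  (3·δz)² = 4.05;  (2·δa)² = 3.17;  (δd)² = 0.299
δS = √(56.6) = 7.53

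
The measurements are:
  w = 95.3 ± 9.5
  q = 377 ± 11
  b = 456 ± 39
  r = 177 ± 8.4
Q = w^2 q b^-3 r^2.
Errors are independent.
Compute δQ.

384

Each factor contributes (exponent × relative error)² to (δQ/Q)²:
  (2·δw/w)² = (2×0.0997)² = 0.0397;  (1·δq/q)² = (1×0.0292)² = 0.000851;  (-3·δb/b)² = (-3×0.0855)² = 0.0658;  (2·δr/r)² = (2×0.0475)² = 0.00901
δQ/Q = √(0.115) = 0.340
Q = 1130, so δQ = 0.340 × 1130 = 384.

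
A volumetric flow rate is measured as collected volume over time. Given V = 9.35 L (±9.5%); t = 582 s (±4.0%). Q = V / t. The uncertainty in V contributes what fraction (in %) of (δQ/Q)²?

(δQ/Q)² = (1·δV/V)² + (-1·δt/t)²
  V term: (1×0.0950)² = 0.00903
  t term: (-1×0.0400)² = 0.00160
Total = 0.0106. Share from V = 0.00903/0.0106 = 0.849.

84.9%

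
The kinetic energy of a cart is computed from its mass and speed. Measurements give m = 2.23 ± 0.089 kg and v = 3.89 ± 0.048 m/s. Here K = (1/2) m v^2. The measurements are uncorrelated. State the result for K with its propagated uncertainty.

16.9 ± 0.792 J

Products/powers → add relative errors in quadrature, weighted by exponent:
  (1·δm/m)² = (1×0.0399)² = 0.00159;  (2·δv/v)² = (2×0.0123)² = 0.000609
δK/K = √(0.00220) = 0.0469
K = 16.9 J, so δK = 0.0469 × 16.9 = 0.792 J.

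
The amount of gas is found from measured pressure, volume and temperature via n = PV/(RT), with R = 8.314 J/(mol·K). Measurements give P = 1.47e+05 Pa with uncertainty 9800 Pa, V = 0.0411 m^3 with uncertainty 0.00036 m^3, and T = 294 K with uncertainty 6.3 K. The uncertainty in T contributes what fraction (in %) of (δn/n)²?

9.22%

(δn/n)² = (1·δP/P)² + (1·δV/V)² + (-1·δT/T)²
  P term: (1×0.0667)² = 0.00444
  V term: (1×0.00876)² = 7.67e-05
  T term: (-1×0.0214)² = 0.000459
Total = 0.00498. Share from T = 0.000459/0.00498 = 0.0922.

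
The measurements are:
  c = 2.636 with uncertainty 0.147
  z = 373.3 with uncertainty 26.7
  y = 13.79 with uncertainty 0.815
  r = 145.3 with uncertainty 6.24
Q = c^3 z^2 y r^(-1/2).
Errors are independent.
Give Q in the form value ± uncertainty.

For a monomial Q ∝ c^3, z^2, y, r^(-1/2), fractional errors add in quadrature:
  (3·δc/c)² = (3×0.0558)² = 0.0280;  (2·δz/z)² = (2×0.0715)² = 0.0205;  (1·δy/y)² = (1×0.0591)² = 0.00349;  (−½·δr/r)² = (-0.5×0.0429)² = 0.000461
δQ/Q = √(0.0524) = 0.229
Q = 2.92e+06, so δQ = 0.229 × 2.92e+06 = 6.68e+05.

(2.920 ± 0.668) × 10^6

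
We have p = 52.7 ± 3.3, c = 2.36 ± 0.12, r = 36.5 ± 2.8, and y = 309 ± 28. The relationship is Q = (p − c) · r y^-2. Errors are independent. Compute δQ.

Let u = p − c = 50.3. δu = √(δp² + δc²) = √(10.9 + 0.0144) = 3.30, so δu/u = 0.0656.
Q is then a monomial in u, r, y:
δQ/Q = √((δu/u)² + (1·δr/r)² + (-2·δy/y)²) = √(0.00430 + 0.00588 + 0.0328) = 0.207
Q = 0.0192, so δQ = 0.207 × 0.0192 = 0.00399.

0.00399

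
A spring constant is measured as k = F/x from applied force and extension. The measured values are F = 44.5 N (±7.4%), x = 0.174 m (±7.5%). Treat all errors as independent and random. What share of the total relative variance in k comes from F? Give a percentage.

49.3%

(δk/k)² = (1·δF/F)² + (-1·δx/x)²
  F term: (1×0.0740)² = 0.00548
  x term: (-1×0.0750)² = 0.00562
Total = 0.0111. Share from F = 0.00548/0.0111 = 0.493.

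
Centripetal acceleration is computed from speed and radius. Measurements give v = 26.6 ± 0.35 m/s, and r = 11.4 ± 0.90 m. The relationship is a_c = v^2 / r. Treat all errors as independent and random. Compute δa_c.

5.17 m/s^2

For a monomial a_c ∝ v^2, r^-1, fractional errors add in quadrature:
  (2·δv/v)² = (2×0.0132)² = 0.000693;  (-1·δr/r)² = (-1×0.0789)² = 0.00623
δa_c/a_c = √(0.00693) = 0.0832
a_c = 62.1 m/s^2, so δa_c = 0.0832 × 62.1 = 5.17 m/s^2.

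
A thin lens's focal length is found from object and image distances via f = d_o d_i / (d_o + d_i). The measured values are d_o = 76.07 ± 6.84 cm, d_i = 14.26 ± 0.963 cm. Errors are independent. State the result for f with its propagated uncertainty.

∂f/∂d_o = (d_i/(d_o+d_i))² = 0.0249;  ∂f/∂d_i = (d_o/(d_o+d_i))² = 0.709
δf = √((∂f/∂d_o · δd_o)² + (∂f/∂d_i · δd_i)²) = √(0.0291 + 0.466) = 0.704 cm
f = 12.01 cm.

12.01 ± 0.704 cm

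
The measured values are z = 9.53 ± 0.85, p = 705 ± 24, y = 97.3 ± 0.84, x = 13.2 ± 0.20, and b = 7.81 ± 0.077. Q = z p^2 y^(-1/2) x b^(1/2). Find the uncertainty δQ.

2.01e+06

Since Q is a product/quotient, work with relative uncertainties:
  (1·δz/z)² = (1×0.0892)² = 0.00796;  (2·δp/p)² = (2×0.0340)² = 0.00464;  (−½·δy/y)² = (-0.5×0.00863)² = 1.86e-05;  (1·δx/x)² = (1×0.0152)² = 0.000230;  (½·δb/b)² = (0.5×0.00986)² = 2.43e-05
δQ/Q = √(0.0129) = 0.113
Q = 1.77e+07, so δQ = 0.113 × 1.77e+07 = 2.01e+06.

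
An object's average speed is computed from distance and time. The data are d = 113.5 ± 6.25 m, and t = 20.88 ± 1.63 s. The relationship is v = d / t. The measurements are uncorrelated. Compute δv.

v is a product of powers, so relative uncertainties combine in quadrature:
  (1·δd/d)² = (1×0.0551)² = 0.00303;  (-1·δt/t)² = (-1×0.0781)² = 0.00609
δv/v = √(0.00913) = 0.0955
v = 5.436 m/s, so δv = 0.0955 × 5.436 = 0.519 m/s.

0.519 m/s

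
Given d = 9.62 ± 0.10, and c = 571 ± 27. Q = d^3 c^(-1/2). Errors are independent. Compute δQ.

Q is a product of powers, so relative uncertainties combine in quadrature:
  (3·δd/d)² = (3×0.0104)² = 0.000973;  (−½·δc/c)² = (-0.5×0.0473)² = 0.000559
δQ/Q = √(0.00153) = 0.0391
Q = 37.3, so δQ = 0.0391 × 37.3 = 1.46.

1.46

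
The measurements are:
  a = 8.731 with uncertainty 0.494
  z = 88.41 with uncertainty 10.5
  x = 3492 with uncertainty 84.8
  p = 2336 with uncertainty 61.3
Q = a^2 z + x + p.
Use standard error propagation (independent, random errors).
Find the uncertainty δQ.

Let w = a^2·z = 6740. δw/w = √((2·δa/a)² + (1·δz/z)²) = √(0.0128 + 0.0141) = 0.164, so δw = 1110.
Q = w + x + p: δQ = √(δw² + δx² + δp²) = √(1.22e+06 + 7190 + 3760) = 1110

1110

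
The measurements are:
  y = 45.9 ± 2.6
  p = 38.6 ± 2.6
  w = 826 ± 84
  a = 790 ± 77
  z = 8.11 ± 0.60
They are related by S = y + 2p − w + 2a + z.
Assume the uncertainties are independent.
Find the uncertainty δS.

176

Absolute uncertainties add in quadrature for a linear combination:
  (δy)² = 6.76;  (2·δp)² = 27.0;  (δw)² = 7060;  (2·δa)² = 23700;  (δz)² = 0.360
δS = √(30800) = 176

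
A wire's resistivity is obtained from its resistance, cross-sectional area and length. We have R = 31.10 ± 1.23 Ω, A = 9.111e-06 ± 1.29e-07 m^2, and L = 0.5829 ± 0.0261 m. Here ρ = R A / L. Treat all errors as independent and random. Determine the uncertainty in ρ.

For a monomial ρ ∝ R, A, L^-1, fractional errors add in quadrature:
  (1·δR/R)² = (1×0.0395)² = 0.00156;  (1·δA/A)² = (1×0.0142)² = 0.000200;  (-1·δL/L)² = (-1×0.0448)² = 0.00200
δρ/ρ = √(0.00377) = 0.0614
ρ = 0.0004861 Ω·m, so δρ = 0.0614 × 0.0004861 = 2.98e-05 Ω·m.

2.98e-05 Ω·m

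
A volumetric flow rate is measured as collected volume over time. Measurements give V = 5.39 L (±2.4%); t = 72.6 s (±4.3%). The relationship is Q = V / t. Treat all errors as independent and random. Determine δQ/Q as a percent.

4.92%

Each factor contributes (exponent × relative error)² to (δQ/Q)²:
  (1·δV/V)² = (1×0.0240)² = 0.000576;  (-1·δt/t)² = (-1×0.0430)² = 0.00185
δQ/Q = √(0.00242) = 0.0492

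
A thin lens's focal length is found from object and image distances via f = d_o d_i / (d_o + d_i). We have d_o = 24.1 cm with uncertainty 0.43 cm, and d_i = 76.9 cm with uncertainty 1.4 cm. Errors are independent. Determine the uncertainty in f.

∂f/∂d_o = (d_i/(d_o+d_i))² = 0.580;  ∂f/∂d_i = (d_o/(d_o+d_i))² = 0.0569
δf = √((∂f/∂d_o · δd_o)² + (∂f/∂d_i · δd_i)²) = √(0.0621 + 0.00635) = 0.262 cm

0.262 cm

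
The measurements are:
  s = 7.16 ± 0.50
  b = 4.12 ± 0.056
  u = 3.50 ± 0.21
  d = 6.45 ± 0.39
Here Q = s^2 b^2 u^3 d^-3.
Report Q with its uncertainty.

Products/powers → add relative errors in quadrature, weighted by exponent:
  (2·δs/s)² = (2×0.0698)² = 0.0195;  (2·δb/b)² = (2×0.0136)² = 0.000739;  (3·δu/u)² = (3×0.0600)² = 0.0324;  (-3·δd/d)² = (-3×0.0605)² = 0.0329
δQ/Q = √(0.0855) = 0.292
Q = 139, so δQ = 0.292 × 139 = 40.7.

139 ± 40.7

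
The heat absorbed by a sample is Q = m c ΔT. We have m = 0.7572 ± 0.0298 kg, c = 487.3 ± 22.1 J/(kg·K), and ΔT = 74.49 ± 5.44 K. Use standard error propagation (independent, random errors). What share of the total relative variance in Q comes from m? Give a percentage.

(δQ/Q)² = (1·δm/m)² + (1·δc/c)² + (1·δΔT/ΔT)²
  m term: (1×0.0394)² = 0.00155
  c term: (1×0.0454)² = 0.00206
  ΔT term: (1×0.0730)² = 0.00533
Total = 0.00894. Share from m = 0.00155/0.00894 = 0.173.

17.3%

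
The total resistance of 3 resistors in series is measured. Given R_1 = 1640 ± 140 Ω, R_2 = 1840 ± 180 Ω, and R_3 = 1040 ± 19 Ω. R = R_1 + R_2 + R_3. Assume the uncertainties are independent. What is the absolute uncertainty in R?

229 Ω

For a sum/difference, combine absolute errors in quadrature:
  (δR_1)² = 19600;  (δR_2)² = 32400;  (δR_3)² = 361
δR = √(52400) = 229 Ω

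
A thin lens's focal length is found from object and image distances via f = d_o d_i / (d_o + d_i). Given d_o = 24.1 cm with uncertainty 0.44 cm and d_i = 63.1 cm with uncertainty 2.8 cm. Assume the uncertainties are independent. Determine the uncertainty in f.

∂f/∂d_o = (d_i/(d_o+d_i))² = 0.524;  ∂f/∂d_i = (d_o/(d_o+d_i))² = 0.0764
δf = √((∂f/∂d_o · δd_o)² + (∂f/∂d_i · δd_i)²) = √(0.0531 + 0.0457) = 0.314 cm

0.314 cm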